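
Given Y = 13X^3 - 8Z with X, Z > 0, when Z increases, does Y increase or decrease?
Y decreases

Taking the partial derivative:
∂Y/∂Z = -8

∂Y/∂Z = -8 < 0 (assuming positive values)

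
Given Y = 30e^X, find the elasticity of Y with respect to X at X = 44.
Elasticity = 44

Elasticity = (dY/dX) · (X/Y)

dY/dX = 30·e^X
At X = 44: dY/dX = 30·e^44, Y = 30·e^44

Elasticity = (30·e^44) · (44 / (30·e^44)) = 44

Interpretation: for a small percentage change in X, the percentage change in Y is approximately 44.00 times as large.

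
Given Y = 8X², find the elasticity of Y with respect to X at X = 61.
Elasticity = 2

Elasticity = (dY/dX) · (X/Y)

dY/dX = 16·X
At X = 61: dY/dX = 976, Y = 29768

Elasticity = 976 · (61 / 29768) = 2

Interpretation: for a small percentage change in X, the percentage change in Y is approximately 2.00 times as large.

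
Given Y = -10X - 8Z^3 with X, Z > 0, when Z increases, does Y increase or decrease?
Y decreases

Taking the partial derivative:
∂Y/∂Z = -24Z^2

∂Y/∂Z = -24Z^2 < 0 (assuming positive values)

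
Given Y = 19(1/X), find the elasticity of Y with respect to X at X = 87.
Elasticity = -1

Elasticity = (dY/dX) · (X/Y)

dY/dX = -19/X²
At X = 87: dY/dX = -19/7569, Y = 19/87

Elasticity = (-19/7569) · (87 / (19/87)) = -1

Interpretation: for a small percentage change in X, the percentage change in Y is approximately -1.00 times as large.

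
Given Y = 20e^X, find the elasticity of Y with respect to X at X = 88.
Elasticity = 88

Elasticity = (dY/dX) · (X/Y)

dY/dX = 20·e^X
At X = 88: dY/dX = 20·e^88, Y = 20·e^88

Elasticity = (20·e^88) · (88 / (20·e^88)) = 88

Interpretation: for a small percentage change in X, the percentage change in Y is approximately 88.00 times as large.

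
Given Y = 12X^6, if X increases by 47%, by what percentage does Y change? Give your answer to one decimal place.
909.0%

For Y = 12X^6:
If X → X(1 + 0.47)
Then Y → Y · (1 + 0.47)^6
     ≈ Y · 10.0903

Percentage change = ((1 + 0.47)^6 − 1) × 100% ≈ 909.0%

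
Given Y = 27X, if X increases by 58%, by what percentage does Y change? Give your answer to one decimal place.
58.0%

For Y = 27X:
If X → X(1 + 0.58)
Then Y → Y · (1 + 0.58)^1
     = Y · 1.5800

Percentage change = ((1 + 0.58)^1 − 1) × 100% = 58.0%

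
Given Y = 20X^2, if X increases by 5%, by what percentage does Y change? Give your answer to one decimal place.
10.3%

For Y = 20X^2:
If X → X(1 + 0.05)
Then Y → Y · (1 + 0.05)^2
     = Y · 1.1025

Percentage change = ((1 + 0.05)^2 − 1) × 100% ≈ 10.3%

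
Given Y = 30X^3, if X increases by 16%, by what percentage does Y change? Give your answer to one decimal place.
56.1%

For Y = 30X^3:
If X → X(1 + 0.16)
Then Y → Y · (1 + 0.16)^3
     ≈ Y · 1.5609

Percentage change = ((1 + 0.16)^3 − 1) × 100% ≈ 56.1%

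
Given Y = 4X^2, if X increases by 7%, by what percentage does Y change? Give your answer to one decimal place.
14.5%

For Y = 4X^2:
If X → X(1 + 0.07)
Then Y → Y · (1 + 0.07)^2
     = Y · 1.1449

Percentage change = ((1 + 0.07)^2 − 1) × 100% ≈ 14.5%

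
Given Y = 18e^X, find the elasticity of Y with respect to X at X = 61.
Elasticity = 61

Elasticity = (dY/dX) · (X/Y)

dY/dX = 18·e^X
At X = 61: dY/dX = 18·e^61, Y = 18·e^61

Elasticity = (18·e^61) · (61 / (18·e^61)) = 61

Interpretation: for a small percentage change in X, the percentage change in Y is approximately 61.00 times as large.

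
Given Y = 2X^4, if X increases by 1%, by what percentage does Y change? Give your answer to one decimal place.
4.1%

For Y = 2X^4:
If X → X(1 + 0.01)
Then Y → Y · (1 + 0.01)^4
     ≈ Y · 1.0406

Percentage change = ((1 + 0.01)^4 − 1) × 100% ≈ 4.1%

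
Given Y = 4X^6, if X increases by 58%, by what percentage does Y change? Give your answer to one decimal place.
1455.8%

For Y = 4X^6:
If X → X(1 + 0.58)
Then Y → Y · (1 + 0.58)^6
     ≈ Y · 15.5576

Percentage change = ((1 + 0.58)^6 − 1) × 100% ≈ 1455.8%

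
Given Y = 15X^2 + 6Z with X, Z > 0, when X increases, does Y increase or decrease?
Y increases

Taking the partial derivative:
∂Y/∂X = 30X

∂Y/∂X = 30X > 0 (assuming positive values)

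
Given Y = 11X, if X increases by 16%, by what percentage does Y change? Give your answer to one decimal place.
16.0%

For Y = 11X:
If X → X(1 + 0.16)
Then Y → Y · (1 + 0.16)^1
     = Y · 1.1600

Percentage change = ((1 + 0.16)^1 − 1) × 100% = 16.0%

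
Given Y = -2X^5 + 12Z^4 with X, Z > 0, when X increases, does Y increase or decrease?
Y decreases

Taking the partial derivative:
∂Y/∂X = -10X^4

∂Y/∂X = -10X^4 < 0 (assuming positive values)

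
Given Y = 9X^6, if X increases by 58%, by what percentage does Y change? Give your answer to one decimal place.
1455.8%

For Y = 9X^6:
If X → X(1 + 0.58)
Then Y → Y · (1 + 0.58)^6
     ≈ Y · 15.5576

Percentage change = ((1 + 0.58)^6 − 1) × 100% ≈ 1455.8%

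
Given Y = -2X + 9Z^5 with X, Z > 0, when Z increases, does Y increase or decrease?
Y increases

Taking the partial derivative:
∂Y/∂Z = 45Z^4

∂Y/∂Z = 45Z^4 > 0 (assuming positive values)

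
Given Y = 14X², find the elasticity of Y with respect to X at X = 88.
Elasticity = 2

Elasticity = (dY/dX) · (X/Y)

dY/dX = 28·X
At X = 88: dY/dX = 2464, Y = 108416

Elasticity = 2464 · (88 / 108416) = 2

Interpretation: for a small percentage change in X, the percentage change in Y is approximately 2.00 times as large.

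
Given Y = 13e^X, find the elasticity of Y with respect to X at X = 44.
Elasticity = 44

Elasticity = (dY/dX) · (X/Y)

dY/dX = 13·e^X
At X = 44: dY/dX = 13·e^44, Y = 13·e^44

Elasticity = (13·e^44) · (44 / (13·e^44)) = 44

Interpretation: for a small percentage change in X, the percentage change in Y is approximately 44.00 times as large.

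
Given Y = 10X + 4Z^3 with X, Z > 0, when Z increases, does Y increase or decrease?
Y increases

Taking the partial derivative:
∂Y/∂Z = 12Z^2

∂Y/∂Z = 12Z^2 > 0 (assuming positive values)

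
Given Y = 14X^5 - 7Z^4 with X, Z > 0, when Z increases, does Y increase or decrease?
Y decreases

Taking the partial derivative:
∂Y/∂Z = -28Z^3

∂Y/∂Z = -28Z^3 < 0 (assuming positive values)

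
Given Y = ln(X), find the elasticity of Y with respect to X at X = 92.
Elasticity = 1/ln(92) ≈ 0.2212

Elasticity = (dY/dX) · (X/Y)

dY/dX = 1/X
At X = 92: dY/dX = 1/92, Y = ln(92)

Elasticity = (1/92) · (92 / (ln(92))) = 1/ln(92) ≈ 0.2212

Interpretation: for a small percentage change in X, the percentage change in Y is approximately 0.22 times as large.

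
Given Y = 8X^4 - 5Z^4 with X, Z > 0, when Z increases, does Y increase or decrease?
Y decreases

Taking the partial derivative:
∂Y/∂Z = -20Z^3

∂Y/∂Z = -20Z^3 < 0 (assuming positive values)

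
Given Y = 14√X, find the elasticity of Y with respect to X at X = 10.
Elasticity = 1/2

Elasticity = (dY/dX) · (X/Y)

dY/dX = 7/√X
At X = 10: dY/dX = 7·√10/10, Y = 14·√10

Elasticity = (7·√10/10) · (10 / (14·√10)) = 1/2

Interpretation: for a small percentage change in X, the percentage change in Y is approximately 0.50 times as large.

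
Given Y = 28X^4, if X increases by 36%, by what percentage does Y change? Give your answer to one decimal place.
242.1%

For Y = 28X^4:
If X → X(1 + 0.36)
Then Y → Y · (1 + 0.36)^4
     ≈ Y · 3.4210

Percentage change = ((1 + 0.36)^4 − 1) × 100% ≈ 242.1%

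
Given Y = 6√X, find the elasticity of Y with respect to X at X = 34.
Elasticity = 1/2

Elasticity = (dY/dX) · (X/Y)

dY/dX = 3/√X
At X = 34: dY/dX = 3·√34/34, Y = 6·√34

Elasticity = (3·√34/34) · (34 / (6·√34)) = 1/2

Interpretation: for a small percentage change in X, the percentage change in Y is approximately 0.50 times as large.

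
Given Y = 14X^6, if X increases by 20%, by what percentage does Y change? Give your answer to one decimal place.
198.6%

For Y = 14X^6:
If X → X(1 + 0.2)
Then Y → Y · (1 + 0.2)^6
     ≈ Y · 2.9860

Percentage change = ((1 + 0.2)^6 − 1) × 100% ≈ 198.6%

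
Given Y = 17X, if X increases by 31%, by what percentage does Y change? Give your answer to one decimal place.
31.0%

For Y = 17X:
If X → X(1 + 0.31)
Then Y → Y · (1 + 0.31)^1
     = Y · 1.3100

Percentage change = ((1 + 0.31)^1 − 1) × 100% = 31.0%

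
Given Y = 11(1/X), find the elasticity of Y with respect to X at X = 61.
Elasticity = -1

Elasticity = (dY/dX) · (X/Y)

dY/dX = -11/X²
At X = 61: dY/dX = -11/3721, Y = 11/61

Elasticity = (-11/3721) · (61 / (11/61)) = -1

Interpretation: for a small percentage change in X, the percentage change in Y is approximately -1.00 times as large.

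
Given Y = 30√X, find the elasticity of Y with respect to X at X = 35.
Elasticity = 1/2

Elasticity = (dY/dX) · (X/Y)

dY/dX = 15/√X
At X = 35: dY/dX = 3·√35/7, Y = 30·√35

Elasticity = (3·√35/7) · (35 / (30·√35)) = 1/2

Interpretation: for a small percentage change in X, the percentage change in Y is approximately 0.50 times as large.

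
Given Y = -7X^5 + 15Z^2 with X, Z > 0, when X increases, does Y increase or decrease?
Y decreases

Taking the partial derivative:
∂Y/∂X = -35X^4

∂Y/∂X = -35X^4 < 0 (assuming positive values)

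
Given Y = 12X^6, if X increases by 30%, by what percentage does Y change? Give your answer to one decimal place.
382.7%

For Y = 12X^6:
If X → X(1 + 0.3)
Then Y → Y · (1 + 0.3)^6
     ≈ Y · 4.8268

Percentage change = ((1 + 0.3)^6 − 1) × 100% ≈ 382.7%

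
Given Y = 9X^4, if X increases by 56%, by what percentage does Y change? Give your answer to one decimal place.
492.2%

For Y = 9X^4:
If X → X(1 + 0.56)
Then Y → Y · (1 + 0.56)^4
     ≈ Y · 5.9224

Percentage change = ((1 + 0.56)^4 − 1) × 100% ≈ 492.2%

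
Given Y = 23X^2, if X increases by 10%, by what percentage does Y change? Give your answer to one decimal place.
21.0%

For Y = 23X^2:
If X → X(1 + 0.1)
Then Y → Y · (1 + 0.1)^2
     = Y · 1.2100

Percentage change = ((1 + 0.1)^2 − 1) × 100% = 21.0%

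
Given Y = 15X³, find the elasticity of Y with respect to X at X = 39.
Elasticity = 3

Elasticity = (dY/dX) · (X/Y)

dY/dX = 45·X²
At X = 39: dY/dX = 68445, Y = 889785

Elasticity = 68445 · (39 / 889785) = 3

Interpretation: for a small percentage change in X, the percentage change in Y is approximately 3.00 times as large.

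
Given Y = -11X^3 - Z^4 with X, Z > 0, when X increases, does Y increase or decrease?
Y decreases

Taking the partial derivative:
∂Y/∂X = -33X^2

∂Y/∂X = -33X^2 < 0 (assuming positive values)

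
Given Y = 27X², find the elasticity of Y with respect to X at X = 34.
Elasticity = 2

Elasticity = (dY/dX) · (X/Y)

dY/dX = 54·X
At X = 34: dY/dX = 1836, Y = 31212

Elasticity = 1836 · (34 / 31212) = 2

Interpretation: for a small percentage change in X, the percentage change in Y is approximately 2.00 times as large.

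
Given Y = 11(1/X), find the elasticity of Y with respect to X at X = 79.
Elasticity = -1

Elasticity = (dY/dX) · (X/Y)

dY/dX = -11/X²
At X = 79: dY/dX = -11/6241, Y = 11/79

Elasticity = (-11/6241) · (79 / (11/79)) = -1

Interpretation: for a small percentage change in X, the percentage change in Y is approximately -1.00 times as large.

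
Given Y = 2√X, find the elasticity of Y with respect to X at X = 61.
Elasticity = 1/2

Elasticity = (dY/dX) · (X/Y)

dY/dX = 1/√X
At X = 61: dY/dX = √61/61, Y = 2·√61

Elasticity = (√61/61) · (61 / (2·√61)) = 1/2

Interpretation: for a small percentage change in X, the percentage change in Y is approximately 0.50 times as large.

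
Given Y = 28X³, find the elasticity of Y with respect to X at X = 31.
Elasticity = 3

Elasticity = (dY/dX) · (X/Y)

dY/dX = 84·X²
At X = 31: dY/dX = 80724, Y = 834148

Elasticity = 80724 · (31 / 834148) = 3

Interpretation: for a small percentage change in X, the percentage change in Y is approximately 3.00 times as large.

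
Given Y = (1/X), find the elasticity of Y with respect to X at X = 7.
Elasticity = -1

Elasticity = (dY/dX) · (X/Y)

dY/dX = -1/X²
At X = 7: dY/dX = -1/49, Y = 1/7

Elasticity = (-1/49) · (7 / (1/7)) = -1

Interpretation: for a small percentage change in X, the percentage change in Y is approximately -1.00 times as large.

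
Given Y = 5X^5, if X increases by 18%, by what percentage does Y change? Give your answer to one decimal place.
128.8%

For Y = 5X^5:
If X → X(1 + 0.18)
Then Y → Y · (1 + 0.18)^5
     ≈ Y · 2.2878

Percentage change = ((1 + 0.18)^5 − 1) × 100% ≈ 128.8%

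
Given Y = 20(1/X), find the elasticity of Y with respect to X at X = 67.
Elasticity = -1

Elasticity = (dY/dX) · (X/Y)

dY/dX = -20/X²
At X = 67: dY/dX = -20/4489, Y = 20/67

Elasticity = (-20/4489) · (67 / (20/67)) = -1

Interpretation: for a small percentage change in X, the percentage change in Y is approximately -1.00 times as large.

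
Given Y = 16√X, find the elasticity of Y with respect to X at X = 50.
Elasticity = 1/2

Elasticity = (dY/dX) · (X/Y)

dY/dX = 8/√X
At X = 50: dY/dX = 4·√2/5, Y = 80·√2

Elasticity = (4·√2/5) · (50 / (80·√2)) = 1/2

Interpretation: for a small percentage change in X, the percentage change in Y is approximately 0.50 times as large.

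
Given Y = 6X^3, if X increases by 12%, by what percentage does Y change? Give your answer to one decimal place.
40.5%

For Y = 6X^3:
If X → X(1 + 0.12)
Then Y → Y · (1 + 0.12)^3
     ≈ Y · 1.4049

Percentage change = ((1 + 0.12)^3 − 1) × 100% ≈ 40.5%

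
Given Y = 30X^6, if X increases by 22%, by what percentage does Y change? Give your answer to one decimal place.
229.7%

For Y = 30X^6:
If X → X(1 + 0.22)
Then Y → Y · (1 + 0.22)^6
     ≈ Y · 3.2973

Percentage change = ((1 + 0.22)^6 − 1) × 100% ≈ 229.7%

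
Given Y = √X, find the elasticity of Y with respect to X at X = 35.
Elasticity = 1/2

Elasticity = (dY/dX) · (X/Y)

dY/dX = 1/(2·√X)
At X = 35: dY/dX = √35/70, Y = √35

Elasticity = (√35/70) · (35 / (√35)) = 1/2

Interpretation: for a small percentage change in X, the percentage change in Y is approximately 0.50 times as large.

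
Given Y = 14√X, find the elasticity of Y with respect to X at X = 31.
Elasticity = 1/2

Elasticity = (dY/dX) · (X/Y)

dY/dX = 7/√X
At X = 31: dY/dX = 7·√31/31, Y = 14·√31

Elasticity = (7·√31/31) · (31 / (14·√31)) = 1/2

Interpretation: for a small percentage change in X, the percentage change in Y is approximately 0.50 times as large.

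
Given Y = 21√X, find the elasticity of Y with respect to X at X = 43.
Elasticity = 1/2

Elasticity = (dY/dX) · (X/Y)

dY/dX = 21/(2·√X)
At X = 43: dY/dX = 21·√43/86, Y = 21·√43

Elasticity = (21·√43/86) · (43 / (21·√43)) = 1/2

Interpretation: for a small percentage change in X, the percentage change in Y is approximately 0.50 times as large.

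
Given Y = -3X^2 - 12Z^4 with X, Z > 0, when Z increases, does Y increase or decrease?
Y decreases

Taking the partial derivative:
∂Y/∂Z = -48Z^3

∂Y/∂Z = -48Z^3 < 0 (assuming positive values)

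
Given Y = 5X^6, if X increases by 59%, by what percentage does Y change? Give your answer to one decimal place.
1515.8%

For Y = 5X^6:
If X → X(1 + 0.59)
Then Y → Y · (1 + 0.59)^6
     ≈ Y · 16.1578

Percentage change = ((1 + 0.59)^6 − 1) × 100% ≈ 1515.8%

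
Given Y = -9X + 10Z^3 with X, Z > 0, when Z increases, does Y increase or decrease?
Y increases

Taking the partial derivative:
∂Y/∂Z = 30Z^2

∂Y/∂Z = 30Z^2 > 0 (assuming positive values)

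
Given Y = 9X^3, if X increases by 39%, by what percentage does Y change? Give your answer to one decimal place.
168.6%

For Y = 9X^3:
If X → X(1 + 0.39)
Then Y → Y · (1 + 0.39)^3
     ≈ Y · 2.6856

Percentage change = ((1 + 0.39)^3 − 1) × 100% ≈ 168.6%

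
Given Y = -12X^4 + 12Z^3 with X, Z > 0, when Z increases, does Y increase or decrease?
Y increases

Taking the partial derivative:
∂Y/∂Z = 36Z^2

∂Y/∂Z = 36Z^2 > 0 (assuming positive values)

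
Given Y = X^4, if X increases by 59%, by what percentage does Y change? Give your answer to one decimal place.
539.1%

For Y = X^4:
If X → X(1 + 0.59)
Then Y → Y · (1 + 0.59)^4
     ≈ Y · 6.3913

Percentage change = ((1 + 0.59)^4 − 1) × 100% ≈ 539.1%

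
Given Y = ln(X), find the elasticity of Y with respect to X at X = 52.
Elasticity = 1/ln(52) ≈ 0.2531

Elasticity = (dY/dX) · (X/Y)

dY/dX = 1/X
At X = 52: dY/dX = 1/52, Y = ln(52)

Elasticity = (1/52) · (52 / (ln(52))) = 1/ln(52) ≈ 0.2531

Interpretation: for a small percentage change in X, the percentage change in Y is approximately 0.25 times as large.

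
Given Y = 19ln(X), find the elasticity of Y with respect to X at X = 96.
Elasticity = 1/ln(96) ≈ 0.2191

Elasticity = (dY/dX) · (X/Y)

dY/dX = 19/X
At X = 96: dY/dX = 19/96, Y = 19·ln(96)

Elasticity = (19/96) · (96 / (19·ln(96))) = 1/ln(96) ≈ 0.2191

Interpretation: for a small percentage change in X, the percentage change in Y is approximately 0.22 times as large.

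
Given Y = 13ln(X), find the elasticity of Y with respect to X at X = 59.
Elasticity = 1/ln(59) ≈ 0.2452

Elasticity = (dY/dX) · (X/Y)

dY/dX = 13/X
At X = 59: dY/dX = 13/59, Y = 13·ln(59)

Elasticity = (13/59) · (59 / (13·ln(59))) = 1/ln(59) ≈ 0.2452

Interpretation: for a small percentage change in X, the percentage change in Y is approximately 0.25 times as large.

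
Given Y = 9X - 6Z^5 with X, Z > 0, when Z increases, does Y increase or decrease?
Y decreases

Taking the partial derivative:
∂Y/∂Z = -30Z^4

∂Y/∂Z = -30Z^4 < 0 (assuming positive values)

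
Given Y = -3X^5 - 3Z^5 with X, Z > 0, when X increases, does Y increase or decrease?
Y decreases

Taking the partial derivative:
∂Y/∂X = -15X^4

∂Y/∂X = -15X^4 < 0 (assuming positive values)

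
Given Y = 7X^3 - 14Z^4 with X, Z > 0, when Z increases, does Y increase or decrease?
Y decreases

Taking the partial derivative:
∂Y/∂Z = -56Z^3

∂Y/∂Z = -56Z^3 < 0 (assuming positive values)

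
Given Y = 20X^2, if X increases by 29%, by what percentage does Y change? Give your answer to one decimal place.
66.4%

For Y = 20X^2:
If X → X(1 + 0.29)
Then Y → Y · (1 + 0.29)^2
     = Y · 1.6641

Percentage change = ((1 + 0.29)^2 − 1) × 100% ≈ 66.4%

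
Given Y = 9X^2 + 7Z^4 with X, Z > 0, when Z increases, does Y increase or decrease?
Y increases

Taking the partial derivative:
∂Y/∂Z = 28Z^3

∂Y/∂Z = 28Z^3 > 0 (assuming positive values)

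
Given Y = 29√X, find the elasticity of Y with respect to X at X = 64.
Elasticity = 1/2

Elasticity = (dY/dX) · (X/Y)

dY/dX = 29/(2·√X)
At X = 64: dY/dX = 29/16, Y = 232

Elasticity = (29/16) · (64 / 232) = 1/2

Interpretation: for a small percentage change in X, the percentage change in Y is approximately 0.50 times as large.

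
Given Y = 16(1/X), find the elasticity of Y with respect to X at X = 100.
Elasticity = -1

Elasticity = (dY/dX) · (X/Y)

dY/dX = -16/X²
At X = 100: dY/dX = -1/625, Y = 4/25

Elasticity = (-1/625) · (100 / (4/25)) = -1

Interpretation: for a small percentage change in X, the percentage change in Y is approximately -1.00 times as large.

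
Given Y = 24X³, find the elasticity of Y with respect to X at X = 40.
Elasticity = 3

Elasticity = (dY/dX) · (X/Y)

dY/dX = 72·X²
At X = 40: dY/dX = 115200, Y = 1536000

Elasticity = 115200 · (40 / 1536000) = 3

Interpretation: for a small percentage change in X, the percentage change in Y is approximately 3.00 times as large.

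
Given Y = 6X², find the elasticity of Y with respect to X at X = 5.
Elasticity = 2

Elasticity = (dY/dX) · (X/Y)

dY/dX = 12·X
At X = 5: dY/dX = 60, Y = 150

Elasticity = 60 · (5 / 150) = 2

Interpretation: for a small percentage change in X, the percentage change in Y is approximately 2.00 times as large.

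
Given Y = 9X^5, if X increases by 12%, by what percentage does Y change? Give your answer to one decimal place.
76.2%

For Y = 9X^5:
If X → X(1 + 0.12)
Then Y → Y · (1 + 0.12)^5
     ≈ Y · 1.7623

Percentage change = ((1 + 0.12)^5 − 1) × 100% ≈ 76.2%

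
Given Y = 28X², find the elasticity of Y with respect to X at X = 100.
Elasticity = 2

Elasticity = (dY/dX) · (X/Y)

dY/dX = 56·X
At X = 100: dY/dX = 5600, Y = 280000

Elasticity = 5600 · (100 / 280000) = 2

Interpretation: for a small percentage change in X, the percentage change in Y is approximately 2.00 times as large.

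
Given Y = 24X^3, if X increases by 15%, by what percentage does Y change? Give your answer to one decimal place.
52.1%

For Y = 24X^3:
If X → X(1 + 0.15)
Then Y → Y · (1 + 0.15)^3
     ≈ Y · 1.5209

Percentage change = ((1 + 0.15)^3 − 1) × 100% ≈ 52.1%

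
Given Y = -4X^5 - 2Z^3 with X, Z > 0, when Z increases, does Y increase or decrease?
Y decreases

Taking the partial derivative:
∂Y/∂Z = -6Z^2

∂Y/∂Z = -6Z^2 < 0 (assuming positive values)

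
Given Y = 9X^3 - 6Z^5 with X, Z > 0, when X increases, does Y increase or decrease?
Y increases

Taking the partial derivative:
∂Y/∂X = 27X^2

∂Y/∂X = 27X^2 > 0 (assuming positive values)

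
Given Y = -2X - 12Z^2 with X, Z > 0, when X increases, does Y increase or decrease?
Y decreases

Taking the partial derivative:
∂Y/∂X = -2

∂Y/∂X = -2 < 0 (assuming positive values)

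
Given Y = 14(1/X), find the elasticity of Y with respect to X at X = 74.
Elasticity = -1

Elasticity = (dY/dX) · (X/Y)

dY/dX = -14/X²
At X = 74: dY/dX = -7/2738, Y = 7/37

Elasticity = (-7/2738) · (74 / (7/37)) = -1

Interpretation: for a small percentage change in X, the percentage change in Y is approximately -1.00 times as large.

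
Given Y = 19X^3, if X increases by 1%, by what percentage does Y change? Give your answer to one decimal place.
3.0%

For Y = 19X^3:
If X → X(1 + 0.01)
Then Y → Y · (1 + 0.01)^3
     ≈ Y · 1.0303

Percentage change = ((1 + 0.01)^3 − 1) × 100% ≈ 3.0%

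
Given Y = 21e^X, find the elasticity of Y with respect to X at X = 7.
Elasticity = 7

Elasticity = (dY/dX) · (X/Y)

dY/dX = 21·e^X
At X = 7: dY/dX = 21·e^7, Y = 21·e^7

Elasticity = (21·e^7) · (7 / (21·e^7)) = 7

Interpretation: for a small percentage change in X, the percentage change in Y is approximately 7.00 times as large.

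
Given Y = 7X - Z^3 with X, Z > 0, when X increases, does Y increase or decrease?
Y increases

Taking the partial derivative:
∂Y/∂X = 7

∂Y/∂X = 7 > 0 (assuming positive values)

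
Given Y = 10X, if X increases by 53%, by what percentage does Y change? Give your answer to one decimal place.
53.0%

For Y = 10X:
If X → X(1 + 0.53)
Then Y → Y · (1 + 0.53)^1
     = Y · 1.5300

Percentage change = ((1 + 0.53)^1 − 1) × 100% = 53.0%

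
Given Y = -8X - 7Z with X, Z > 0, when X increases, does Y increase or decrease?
Y decreases

Taking the partial derivative:
∂Y/∂X = -8

∂Y/∂X = -8 < 0 (assuming positive values)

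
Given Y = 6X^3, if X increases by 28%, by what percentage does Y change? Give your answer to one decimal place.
109.7%

For Y = 6X^3:
If X → X(1 + 0.28)
Then Y → Y · (1 + 0.28)^3
     ≈ Y · 2.0972

Percentage change = ((1 + 0.28)^3 − 1) × 100% ≈ 109.7%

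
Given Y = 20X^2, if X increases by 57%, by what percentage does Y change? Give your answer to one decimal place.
146.5%

For Y = 20X^2:
If X → X(1 + 0.57)
Then Y → Y · (1 + 0.57)^2
     = Y · 2.4649

Percentage change = ((1 + 0.57)^2 − 1) × 100% ≈ 146.5%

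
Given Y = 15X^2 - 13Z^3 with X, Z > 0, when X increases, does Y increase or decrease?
Y increases

Taking the partial derivative:
∂Y/∂X = 30X

∂Y/∂X = 30X > 0 (assuming positive values)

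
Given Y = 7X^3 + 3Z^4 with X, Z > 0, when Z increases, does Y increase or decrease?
Y increases

Taking the partial derivative:
∂Y/∂Z = 12Z^3

∂Y/∂Z = 12Z^3 > 0 (assuming positive values)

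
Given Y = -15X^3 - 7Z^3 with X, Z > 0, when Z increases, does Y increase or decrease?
Y decreases

Taking the partial derivative:
∂Y/∂Z = -21Z^2

∂Y/∂Z = -21Z^2 < 0 (assuming positive values)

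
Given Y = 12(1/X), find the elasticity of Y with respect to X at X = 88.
Elasticity = -1

Elasticity = (dY/dX) · (X/Y)

dY/dX = -12/X²
At X = 88: dY/dX = -3/1936, Y = 3/22

Elasticity = (-3/1936) · (88 / (3/22)) = -1

Interpretation: for a small percentage change in X, the percentage change in Y is approximately -1.00 times as large.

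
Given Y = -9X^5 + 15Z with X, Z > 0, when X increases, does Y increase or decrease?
Y decreases

Taking the partial derivative:
∂Y/∂X = -45X^4

∂Y/∂X = -45X^4 < 0 (assuming positive values)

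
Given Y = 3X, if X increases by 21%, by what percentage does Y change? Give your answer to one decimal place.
21.0%

For Y = 3X:
If X → X(1 + 0.21)
Then Y → Y · (1 + 0.21)^1
     = Y · 1.2100

Percentage change = ((1 + 0.21)^1 − 1) × 100% = 21.0%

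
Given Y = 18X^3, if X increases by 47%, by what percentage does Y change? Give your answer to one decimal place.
217.7%

For Y = 18X^3:
If X → X(1 + 0.47)
Then Y → Y · (1 + 0.47)^3
     ≈ Y · 3.1765

Percentage change = ((1 + 0.47)^3 − 1) × 100% ≈ 217.7%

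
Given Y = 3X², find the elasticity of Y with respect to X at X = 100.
Elasticity = 2

Elasticity = (dY/dX) · (X/Y)

dY/dX = 6·X
At X = 100: dY/dX = 600, Y = 30000

Elasticity = 600 · (100 / 30000) = 2

Interpretation: for a small percentage change in X, the percentage change in Y is approximately 2.00 times as large.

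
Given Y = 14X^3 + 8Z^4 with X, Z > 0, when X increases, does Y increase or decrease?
Y increases

Taking the partial derivative:
∂Y/∂X = 42X^2

∂Y/∂X = 42X^2 > 0 (assuming positive values)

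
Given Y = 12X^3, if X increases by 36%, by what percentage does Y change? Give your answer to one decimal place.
151.5%

For Y = 12X^3:
If X → X(1 + 0.36)
Then Y → Y · (1 + 0.36)^3
     ≈ Y · 2.5155

Percentage change = ((1 + 0.36)^3 − 1) × 100% ≈ 151.5%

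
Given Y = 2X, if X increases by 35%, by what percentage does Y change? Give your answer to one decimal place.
35.0%

For Y = 2X:
If X → X(1 + 0.35)
Then Y → Y · (1 + 0.35)^1
     = Y · 1.3500

Percentage change = ((1 + 0.35)^1 − 1) × 100% = 35.0%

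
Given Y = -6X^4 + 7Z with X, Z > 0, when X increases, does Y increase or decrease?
Y decreases

Taking the partial derivative:
∂Y/∂X = -24X^3

∂Y/∂X = -24X^3 < 0 (assuming positive values)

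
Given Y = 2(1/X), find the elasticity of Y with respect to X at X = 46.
Elasticity = -1

Elasticity = (dY/dX) · (X/Y)

dY/dX = -2/X²
At X = 46: dY/dX = -1/1058, Y = 1/23

Elasticity = (-1/1058) · (46 / (1/23)) = -1

Interpretation: for a small percentage change in X, the percentage change in Y is approximately -1.00 times as large.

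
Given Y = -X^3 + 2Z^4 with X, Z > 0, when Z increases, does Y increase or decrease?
Y increases

Taking the partial derivative:
∂Y/∂Z = 8Z^3

∂Y/∂Z = 8Z^3 > 0 (assuming positive values)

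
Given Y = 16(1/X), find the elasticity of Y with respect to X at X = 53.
Elasticity = -1

Elasticity = (dY/dX) · (X/Y)

dY/dX = -16/X²
At X = 53: dY/dX = -16/2809, Y = 16/53

Elasticity = (-16/2809) · (53 / (16/53)) = -1

Interpretation: for a small percentage change in X, the percentage change in Y is approximately -1.00 times as large.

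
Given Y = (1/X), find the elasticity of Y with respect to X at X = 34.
Elasticity = -1

Elasticity = (dY/dX) · (X/Y)

dY/dX = -1/X²
At X = 34: dY/dX = -1/1156, Y = 1/34

Elasticity = (-1/1156) · (34 / (1/34)) = -1

Interpretation: for a small percentage change in X, the percentage change in Y is approximately -1.00 times as large.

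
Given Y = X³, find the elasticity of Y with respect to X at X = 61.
Elasticity = 3

Elasticity = (dY/dX) · (X/Y)

dY/dX = 3·X²
At X = 61: dY/dX = 11163, Y = 226981

Elasticity = 11163 · (61 / 226981) = 3

Interpretation: for a small percentage change in X, the percentage change in Y is approximately 3.00 times as large.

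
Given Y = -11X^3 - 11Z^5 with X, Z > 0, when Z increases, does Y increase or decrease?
Y decreases

Taking the partial derivative:
∂Y/∂Z = -55Z^4

∂Y/∂Z = -55Z^4 < 0 (assuming positive values)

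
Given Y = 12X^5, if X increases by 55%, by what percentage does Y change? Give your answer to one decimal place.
794.7%

For Y = 12X^5:
If X → X(1 + 0.55)
Then Y → Y · (1 + 0.55)^5
     ≈ Y · 8.9466

Percentage change = ((1 + 0.55)^5 − 1) × 100% ≈ 794.7%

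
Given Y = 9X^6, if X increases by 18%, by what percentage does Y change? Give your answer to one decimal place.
170.0%

For Y = 9X^6:
If X → X(1 + 0.18)
Then Y → Y · (1 + 0.18)^6
     ≈ Y · 2.6996

Percentage change = ((1 + 0.18)^6 − 1) × 100% ≈ 170.0%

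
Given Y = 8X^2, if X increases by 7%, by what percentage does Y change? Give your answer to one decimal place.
14.5%

For Y = 8X^2:
If X → X(1 + 0.07)
Then Y → Y · (1 + 0.07)^2
     = Y · 1.1449

Percentage change = ((1 + 0.07)^2 − 1) × 100% ≈ 14.5%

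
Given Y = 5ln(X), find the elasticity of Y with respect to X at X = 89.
Elasticity = 1/ln(89) ≈ 0.2228

Elasticity = (dY/dX) · (X/Y)

dY/dX = 5/X
At X = 89: dY/dX = 5/89, Y = 5·ln(89)

Elasticity = (5/89) · (89 / (5·ln(89))) = 1/ln(89) ≈ 0.2228

Interpretation: for a small percentage change in X, the percentage change in Y is approximately 0.22 times as large.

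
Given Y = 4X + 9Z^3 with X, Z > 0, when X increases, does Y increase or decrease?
Y increases

Taking the partial derivative:
∂Y/∂X = 4

∂Y/∂X = 4 > 0 (assuming positive values)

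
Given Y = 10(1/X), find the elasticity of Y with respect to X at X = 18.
Elasticity = -1

Elasticity = (dY/dX) · (X/Y)

dY/dX = -10/X²
At X = 18: dY/dX = -5/162, Y = 5/9

Elasticity = (-5/162) · (18 / (5/9)) = -1

Interpretation: for a small percentage change in X, the percentage change in Y is approximately -1.00 times as large.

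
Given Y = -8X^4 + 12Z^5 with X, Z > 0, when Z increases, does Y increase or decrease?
Y increases

Taking the partial derivative:
∂Y/∂Z = 60Z^4

∂Y/∂Z = 60Z^4 > 0 (assuming positive values)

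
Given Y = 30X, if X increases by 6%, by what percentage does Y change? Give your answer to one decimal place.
6.0%

For Y = 30X:
If X → X(1 + 0.06)
Then Y → Y · (1 + 0.06)^1
     = Y · 1.0600

Percentage change = ((1 + 0.06)^1 − 1) × 100% = 6.0%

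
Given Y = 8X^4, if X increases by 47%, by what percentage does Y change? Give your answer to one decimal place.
366.9%

For Y = 8X^4:
If X → X(1 + 0.47)
Then Y → Y · (1 + 0.47)^4
     ≈ Y · 4.6695

Percentage change = ((1 + 0.47)^4 − 1) × 100% ≈ 366.9%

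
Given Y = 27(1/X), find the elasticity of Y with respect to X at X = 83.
Elasticity = -1

Elasticity = (dY/dX) · (X/Y)

dY/dX = -27/X²
At X = 83: dY/dX = -27/6889, Y = 27/83

Elasticity = (-27/6889) · (83 / (27/83)) = -1

Interpretation: for a small percentage change in X, the percentage change in Y is approximately -1.00 times as large.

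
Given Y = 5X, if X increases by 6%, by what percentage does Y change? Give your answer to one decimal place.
6.0%

For Y = 5X:
If X → X(1 + 0.06)
Then Y → Y · (1 + 0.06)^1
     = Y · 1.0600

Percentage change = ((1 + 0.06)^1 − 1) × 100% = 6.0%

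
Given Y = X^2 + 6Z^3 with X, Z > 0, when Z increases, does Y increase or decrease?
Y increases

Taking the partial derivative:
∂Y/∂Z = 18Z^2

∂Y/∂Z = 18Z^2 > 0 (assuming positive values)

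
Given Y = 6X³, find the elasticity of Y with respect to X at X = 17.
Elasticity = 3

Elasticity = (dY/dX) · (X/Y)

dY/dX = 18·X²
At X = 17: dY/dX = 5202, Y = 29478

Elasticity = 5202 · (17 / 29478) = 3

Interpretation: for a small percentage change in X, the percentage change in Y is approximately 3.00 times as large.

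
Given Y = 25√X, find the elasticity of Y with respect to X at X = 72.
Elasticity = 1/2

Elasticity = (dY/dX) · (X/Y)

dY/dX = 25/(2·√X)
At X = 72: dY/dX = 25·√2/24, Y = 150·√2

Elasticity = (25·√2/24) · (72 / (150·√2)) = 1/2

Interpretation: for a small percentage change in X, the percentage change in Y is approximately 0.50 times as large.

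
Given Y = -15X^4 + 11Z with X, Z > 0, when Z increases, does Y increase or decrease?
Y increases

Taking the partial derivative:
∂Y/∂Z = 11

∂Y/∂Z = 11 > 0 (assuming positive values)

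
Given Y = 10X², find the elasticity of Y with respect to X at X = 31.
Elasticity = 2

Elasticity = (dY/dX) · (X/Y)

dY/dX = 20·X
At X = 31: dY/dX = 620, Y = 9610

Elasticity = 620 · (31 / 9610) = 2

Interpretation: for a small percentage change in X, the percentage change in Y is approximately 2.00 times as large.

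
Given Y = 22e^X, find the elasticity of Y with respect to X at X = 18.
Elasticity = 18

Elasticity = (dY/dX) · (X/Y)

dY/dX = 22·e^X
At X = 18: dY/dX = 22·e^18, Y = 22·e^18

Elasticity = (22·e^18) · (18 / (22·e^18)) = 18

Interpretation: for a small percentage change in X, the percentage change in Y is approximately 18.00 times as large.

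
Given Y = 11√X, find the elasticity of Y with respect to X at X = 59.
Elasticity = 1/2

Elasticity = (dY/dX) · (X/Y)

dY/dX = 11/(2·√X)
At X = 59: dY/dX = 11·√59/118, Y = 11·√59

Elasticity = (11·√59/118) · (59 / (11·√59)) = 1/2

Interpretation: for a small percentage change in X, the percentage change in Y is approximately 0.50 times as large.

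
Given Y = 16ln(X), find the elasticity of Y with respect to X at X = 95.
Elasticity = 1/ln(95) ≈ 0.2196

Elasticity = (dY/dX) · (X/Y)

dY/dX = 16/X
At X = 95: dY/dX = 16/95, Y = 16·ln(95)

Elasticity = (16/95) · (95 / (16·ln(95))) = 1/ln(95) ≈ 0.2196

Interpretation: for a small percentage change in X, the percentage change in Y is approximately 0.22 times as large.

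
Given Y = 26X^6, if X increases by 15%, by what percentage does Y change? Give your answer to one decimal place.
131.3%

For Y = 26X^6:
If X → X(1 + 0.15)
Then Y → Y · (1 + 0.15)^6
     ≈ Y · 2.3131

Percentage change = ((1 + 0.15)^6 − 1) × 100% ≈ 131.3%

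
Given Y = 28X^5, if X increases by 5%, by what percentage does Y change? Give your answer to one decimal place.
27.6%

For Y = 28X^5:
If X → X(1 + 0.05)
Then Y → Y · (1 + 0.05)^5
     ≈ Y · 1.2763

Percentage change = ((1 + 0.05)^5 − 1) × 100% ≈ 27.6%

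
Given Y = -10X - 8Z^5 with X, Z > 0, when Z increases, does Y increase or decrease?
Y decreases

Taking the partial derivative:
∂Y/∂Z = -40Z^4

∂Y/∂Z = -40Z^4 < 0 (assuming positive values)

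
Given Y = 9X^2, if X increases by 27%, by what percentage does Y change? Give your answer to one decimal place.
61.3%

For Y = 9X^2:
If X → X(1 + 0.27)
Then Y → Y · (1 + 0.27)^2
     = Y · 1.6129

Percentage change = ((1 + 0.27)^2 − 1) × 100% ≈ 61.3%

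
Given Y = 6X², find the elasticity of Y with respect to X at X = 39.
Elasticity = 2

Elasticity = (dY/dX) · (X/Y)

dY/dX = 12·X
At X = 39: dY/dX = 468, Y = 9126

Elasticity = 468 · (39 / 9126) = 2

Interpretation: for a small percentage change in X, the percentage change in Y is approximately 2.00 times as large.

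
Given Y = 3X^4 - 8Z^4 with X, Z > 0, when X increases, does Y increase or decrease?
Y increases

Taking the partial derivative:
∂Y/∂X = 12X^3

∂Y/∂X = 12X^3 > 0 (assuming positive values)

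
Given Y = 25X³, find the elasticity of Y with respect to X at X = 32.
Elasticity = 3

Elasticity = (dY/dX) · (X/Y)

dY/dX = 75·X²
At X = 32: dY/dX = 76800, Y = 819200

Elasticity = 76800 · (32 / 819200) = 3

Interpretation: for a small percentage change in X, the percentage change in Y is approximately 3.00 times as large.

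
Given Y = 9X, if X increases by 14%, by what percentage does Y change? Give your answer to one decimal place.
14.0%

For Y = 9X:
If X → X(1 + 0.14)
Then Y → Y · (1 + 0.14)^1
     = Y · 1.1400

Percentage change = ((1 + 0.14)^1 − 1) × 100% = 14.0%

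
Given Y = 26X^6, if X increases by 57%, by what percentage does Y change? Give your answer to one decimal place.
1397.6%

For Y = 26X^6:
If X → X(1 + 0.57)
Then Y → Y · (1 + 0.57)^6
     ≈ Y · 14.9761

Percentage change = ((1 + 0.57)^6 − 1) × 100% ≈ 1397.6%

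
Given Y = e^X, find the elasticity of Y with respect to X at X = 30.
Elasticity = 30

Elasticity = (dY/dX) · (X/Y)

dY/dX = e^X
At X = 30: dY/dX = e^30, Y = e^30

Elasticity = (e^30) · (30 / (e^30)) = 30

Interpretation: for a small percentage change in X, the percentage change in Y is approximately 30.00 times as large.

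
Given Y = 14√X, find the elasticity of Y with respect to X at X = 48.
Elasticity = 1/2

Elasticity = (dY/dX) · (X/Y)

dY/dX = 7/√X
At X = 48: dY/dX = 7·√3/12, Y = 56·√3

Elasticity = (7·√3/12) · (48 / (56·√3)) = 1/2

Interpretation: for a small percentage change in X, the percentage change in Y is approximately 0.50 times as large.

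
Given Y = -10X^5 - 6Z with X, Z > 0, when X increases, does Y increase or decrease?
Y decreases

Taking the partial derivative:
∂Y/∂X = -50X^4

∂Y/∂X = -50X^4 < 0 (assuming positive values)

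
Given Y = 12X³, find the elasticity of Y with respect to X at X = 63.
Elasticity = 3

Elasticity = (dY/dX) · (X/Y)

dY/dX = 36·X²
At X = 63: dY/dX = 142884, Y = 3000564

Elasticity = 142884 · (63 / 3000564) = 3

Interpretation: for a small percentage change in X, the percentage change in Y is approximately 3.00 times as large.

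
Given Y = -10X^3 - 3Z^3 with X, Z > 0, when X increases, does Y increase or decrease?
Y decreases

Taking the partial derivative:
∂Y/∂X = -30X^2

∂Y/∂X = -30X^2 < 0 (assuming positive values)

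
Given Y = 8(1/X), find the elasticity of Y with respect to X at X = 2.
Elasticity = -1

Elasticity = (dY/dX) · (X/Y)

dY/dX = -8/X²
At X = 2: dY/dX = -2, Y = 4

Elasticity = (-2) · (2 / 4) = -1

Interpretation: for a small percentage change in X, the percentage change in Y is approximately -1.00 times as large.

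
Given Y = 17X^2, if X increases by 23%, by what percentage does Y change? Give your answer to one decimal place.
51.3%

For Y = 17X^2:
If X → X(1 + 0.23)
Then Y → Y · (1 + 0.23)^2
     = Y · 1.5129

Percentage change = ((1 + 0.23)^2 − 1) × 100% ≈ 51.3%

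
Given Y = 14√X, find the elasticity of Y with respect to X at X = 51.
Elasticity = 1/2

Elasticity = (dY/dX) · (X/Y)

dY/dX = 7/√X
At X = 51: dY/dX = 7·√51/51, Y = 14·√51

Elasticity = (7·√51/51) · (51 / (14·√51)) = 1/2

Interpretation: for a small percentage change in X, the percentage change in Y is approximately 0.50 times as large.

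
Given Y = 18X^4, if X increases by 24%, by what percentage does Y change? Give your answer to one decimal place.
136.4%

For Y = 18X^4:
If X → X(1 + 0.24)
Then Y → Y · (1 + 0.24)^4
     ≈ Y · 2.3642

Percentage change = ((1 + 0.24)^4 − 1) × 100% ≈ 136.4%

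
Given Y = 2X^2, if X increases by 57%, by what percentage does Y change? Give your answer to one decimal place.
146.5%

For Y = 2X^2:
If X → X(1 + 0.57)
Then Y → Y · (1 + 0.57)^2
     = Y · 2.4649

Percentage change = ((1 + 0.57)^2 − 1) × 100% ≈ 146.5%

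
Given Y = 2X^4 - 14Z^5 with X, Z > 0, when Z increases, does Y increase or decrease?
Y decreases

Taking the partial derivative:
∂Y/∂Z = -70Z^4

∂Y/∂Z = -70Z^4 < 0 (assuming positive values)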